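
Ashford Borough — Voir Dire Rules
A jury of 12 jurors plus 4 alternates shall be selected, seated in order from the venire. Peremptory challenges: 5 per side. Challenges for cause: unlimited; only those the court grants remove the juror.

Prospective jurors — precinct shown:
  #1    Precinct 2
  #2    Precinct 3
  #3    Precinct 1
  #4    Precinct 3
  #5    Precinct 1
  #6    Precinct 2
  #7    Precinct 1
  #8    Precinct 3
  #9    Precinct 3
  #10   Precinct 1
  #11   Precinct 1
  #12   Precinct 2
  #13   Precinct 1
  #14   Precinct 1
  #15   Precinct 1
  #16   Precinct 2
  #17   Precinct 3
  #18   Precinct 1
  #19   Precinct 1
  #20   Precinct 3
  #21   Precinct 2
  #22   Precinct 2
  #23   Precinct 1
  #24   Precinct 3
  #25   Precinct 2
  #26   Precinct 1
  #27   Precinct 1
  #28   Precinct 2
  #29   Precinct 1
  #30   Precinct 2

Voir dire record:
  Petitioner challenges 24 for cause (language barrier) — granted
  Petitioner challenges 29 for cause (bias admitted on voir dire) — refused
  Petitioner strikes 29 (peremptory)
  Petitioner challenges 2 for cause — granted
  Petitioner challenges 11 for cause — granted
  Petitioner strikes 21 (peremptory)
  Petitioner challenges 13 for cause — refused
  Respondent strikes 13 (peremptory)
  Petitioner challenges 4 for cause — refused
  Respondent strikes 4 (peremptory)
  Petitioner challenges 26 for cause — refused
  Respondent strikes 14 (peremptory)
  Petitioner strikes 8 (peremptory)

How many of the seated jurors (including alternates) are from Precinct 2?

5

Removed: #2, #4, #8, #11, #13, #14, #21, #24, #29.
Seated (16 incl. alternates): #1, #3, #5, #6, #7, #9, #10, #12, #15, #16, #17, #18, #19, #20, #22, #23.
Of those, in Precinct 2: #1, #6, #12, #16, #22 → 5.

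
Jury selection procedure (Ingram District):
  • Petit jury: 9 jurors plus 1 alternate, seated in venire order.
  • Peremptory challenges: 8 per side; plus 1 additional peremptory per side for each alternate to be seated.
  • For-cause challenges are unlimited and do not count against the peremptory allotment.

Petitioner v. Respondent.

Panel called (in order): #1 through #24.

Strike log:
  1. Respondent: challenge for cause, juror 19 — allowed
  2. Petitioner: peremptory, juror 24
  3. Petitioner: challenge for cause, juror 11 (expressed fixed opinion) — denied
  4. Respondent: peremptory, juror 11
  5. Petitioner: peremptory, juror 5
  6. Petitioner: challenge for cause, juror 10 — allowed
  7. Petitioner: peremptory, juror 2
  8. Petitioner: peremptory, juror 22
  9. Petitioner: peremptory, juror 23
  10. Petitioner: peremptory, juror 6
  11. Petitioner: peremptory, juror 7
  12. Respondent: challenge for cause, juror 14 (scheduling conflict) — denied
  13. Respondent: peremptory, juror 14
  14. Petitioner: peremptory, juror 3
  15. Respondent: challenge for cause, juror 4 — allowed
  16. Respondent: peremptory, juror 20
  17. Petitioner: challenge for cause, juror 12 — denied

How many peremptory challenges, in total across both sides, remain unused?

7

Petitioner allotment: 8 base + 1 × 1 alternate = 9. Respondent allotment: 8 base + 1 × 1 alternate = 9.
Petitioner peremptories used: #24, #5, #2, #22, #23, #6, #7, #3 — 8 (for-cause on #11, #10, #12 don't count).
Respondent peremptories used: #11, #14, #20 — 3 (for-cause on #19, #14, #4 don't count).
Remaining: (9 − 8) + (9 − 3) = 7.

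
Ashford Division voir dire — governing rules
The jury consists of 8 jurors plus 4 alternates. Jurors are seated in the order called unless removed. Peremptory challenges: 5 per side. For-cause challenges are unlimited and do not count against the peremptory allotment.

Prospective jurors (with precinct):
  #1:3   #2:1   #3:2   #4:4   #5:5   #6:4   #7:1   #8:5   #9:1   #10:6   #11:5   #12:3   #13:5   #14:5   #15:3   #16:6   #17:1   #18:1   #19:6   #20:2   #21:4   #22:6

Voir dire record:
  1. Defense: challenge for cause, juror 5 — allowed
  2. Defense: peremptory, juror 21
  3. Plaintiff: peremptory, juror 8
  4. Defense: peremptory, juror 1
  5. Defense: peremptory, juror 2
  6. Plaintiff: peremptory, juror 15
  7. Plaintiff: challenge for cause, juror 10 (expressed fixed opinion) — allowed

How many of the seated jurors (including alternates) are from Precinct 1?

Removed: #1, #2, #5, #8, #10, #15, #21.
Seated (12 incl. alternates): #3, #4, #6, #7, #9, #11, #12, #13, #14, #16, #17, #18.
Of those, in Precinct 1: #7, #9, #17, #18 → 4.

4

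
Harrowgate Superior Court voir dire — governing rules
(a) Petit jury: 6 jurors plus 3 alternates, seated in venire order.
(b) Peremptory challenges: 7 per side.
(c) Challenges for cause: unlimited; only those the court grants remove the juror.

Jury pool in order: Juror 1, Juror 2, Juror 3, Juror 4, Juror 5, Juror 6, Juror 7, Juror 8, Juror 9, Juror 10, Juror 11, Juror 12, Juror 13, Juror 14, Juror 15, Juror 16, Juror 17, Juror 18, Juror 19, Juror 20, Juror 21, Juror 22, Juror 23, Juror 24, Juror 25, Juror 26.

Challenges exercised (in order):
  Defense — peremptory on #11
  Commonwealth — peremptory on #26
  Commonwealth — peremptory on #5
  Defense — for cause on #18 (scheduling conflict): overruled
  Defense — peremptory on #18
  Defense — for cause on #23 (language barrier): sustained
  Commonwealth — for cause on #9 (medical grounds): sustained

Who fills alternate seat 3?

Removed: #5, #9, #11, #18, #23, #26.
Filling seats in venire order through position 9: #1, #2, #3, #4, #6, #7, #8, #10, #12.
So alternate 3 is #12.

12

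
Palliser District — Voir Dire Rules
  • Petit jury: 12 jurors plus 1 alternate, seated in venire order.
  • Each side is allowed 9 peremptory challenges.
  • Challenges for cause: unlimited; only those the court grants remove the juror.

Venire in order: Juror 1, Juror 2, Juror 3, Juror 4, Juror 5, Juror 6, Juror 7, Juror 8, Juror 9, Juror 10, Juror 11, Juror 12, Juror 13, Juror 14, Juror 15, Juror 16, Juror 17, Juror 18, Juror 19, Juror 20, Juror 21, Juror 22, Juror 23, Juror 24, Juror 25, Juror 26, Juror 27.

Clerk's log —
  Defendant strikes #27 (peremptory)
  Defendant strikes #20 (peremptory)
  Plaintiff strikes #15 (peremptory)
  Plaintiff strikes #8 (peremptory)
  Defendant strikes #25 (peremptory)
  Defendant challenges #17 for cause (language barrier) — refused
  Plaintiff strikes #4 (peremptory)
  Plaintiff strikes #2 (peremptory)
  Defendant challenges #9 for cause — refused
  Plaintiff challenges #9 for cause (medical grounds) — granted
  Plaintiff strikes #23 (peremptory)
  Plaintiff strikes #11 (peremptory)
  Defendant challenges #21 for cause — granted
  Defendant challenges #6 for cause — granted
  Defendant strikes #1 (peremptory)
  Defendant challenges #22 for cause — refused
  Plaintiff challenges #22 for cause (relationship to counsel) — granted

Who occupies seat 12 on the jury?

24

Removed: #1, #2, #4, #6, #8, #9, #11, #15, #20, #21, #22, #23, #25, #27. (#17 stays — for-cause denied.)
Seating in order: seats 1–12 → #3, #5, #7, #10, #12, #13, #14, #16, #17, #18, #19, #24; alternates → #26.
So seat 12 is #24.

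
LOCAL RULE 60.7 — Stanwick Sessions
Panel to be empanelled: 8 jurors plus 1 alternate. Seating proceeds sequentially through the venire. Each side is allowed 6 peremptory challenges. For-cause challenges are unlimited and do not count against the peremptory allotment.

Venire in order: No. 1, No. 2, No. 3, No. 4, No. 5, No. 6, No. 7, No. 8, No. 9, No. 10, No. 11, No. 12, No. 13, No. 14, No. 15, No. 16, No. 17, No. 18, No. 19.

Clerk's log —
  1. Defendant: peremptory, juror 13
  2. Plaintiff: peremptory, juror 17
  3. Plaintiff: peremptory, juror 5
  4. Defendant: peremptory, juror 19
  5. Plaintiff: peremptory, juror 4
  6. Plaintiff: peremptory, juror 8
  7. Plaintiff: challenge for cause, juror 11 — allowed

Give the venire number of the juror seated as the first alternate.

Removed: #4, #5, #8, #11, #13, #17, #19.
Seating in order: seats 1–8 → #1, #2, #3, #6, #7, #9, #10, #12; alternates → #14.
So alternate 1 is #14.

14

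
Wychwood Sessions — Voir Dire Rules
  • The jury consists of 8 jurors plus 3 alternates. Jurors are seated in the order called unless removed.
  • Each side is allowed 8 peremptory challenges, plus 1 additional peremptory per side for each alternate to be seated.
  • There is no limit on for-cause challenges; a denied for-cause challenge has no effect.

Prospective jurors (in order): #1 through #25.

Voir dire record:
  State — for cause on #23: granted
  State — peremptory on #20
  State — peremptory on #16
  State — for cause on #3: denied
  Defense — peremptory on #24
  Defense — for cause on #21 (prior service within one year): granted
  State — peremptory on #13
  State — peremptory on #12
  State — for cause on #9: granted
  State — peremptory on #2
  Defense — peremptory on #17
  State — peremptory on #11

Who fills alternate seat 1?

14

Removed: #2, #9, #11, #12, #13, #16, #17, #20, #21, #23, #24. (#3 stays — for-cause denied.)
Seating in order: seats 1–8 → #1, #3, #4, #5, #6, #7, #8, #10; alternates → #14, #15, #18.
So alternate 1 is #14.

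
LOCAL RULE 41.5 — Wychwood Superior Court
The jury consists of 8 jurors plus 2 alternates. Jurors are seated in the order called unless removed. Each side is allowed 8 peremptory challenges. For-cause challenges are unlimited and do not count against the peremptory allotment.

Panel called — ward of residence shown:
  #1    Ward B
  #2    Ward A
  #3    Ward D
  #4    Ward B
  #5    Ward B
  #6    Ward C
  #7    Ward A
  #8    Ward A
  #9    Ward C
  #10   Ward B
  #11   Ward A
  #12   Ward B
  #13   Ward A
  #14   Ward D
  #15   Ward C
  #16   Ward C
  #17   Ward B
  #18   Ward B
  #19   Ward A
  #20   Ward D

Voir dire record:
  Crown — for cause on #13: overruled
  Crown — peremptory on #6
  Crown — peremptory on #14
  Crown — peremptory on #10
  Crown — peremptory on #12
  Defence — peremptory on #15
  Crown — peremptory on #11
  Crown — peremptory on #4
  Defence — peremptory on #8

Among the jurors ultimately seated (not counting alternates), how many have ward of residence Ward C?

2

Removed: #4, #6, #8, #10, #11, #12, #14, #15.
Seated jurors 1–8: #1, #2, #3, #5, #7, #9, #13, #16 (alternates #17, #18 not counted).
Of those, in Ward C: #9, #16 → 2.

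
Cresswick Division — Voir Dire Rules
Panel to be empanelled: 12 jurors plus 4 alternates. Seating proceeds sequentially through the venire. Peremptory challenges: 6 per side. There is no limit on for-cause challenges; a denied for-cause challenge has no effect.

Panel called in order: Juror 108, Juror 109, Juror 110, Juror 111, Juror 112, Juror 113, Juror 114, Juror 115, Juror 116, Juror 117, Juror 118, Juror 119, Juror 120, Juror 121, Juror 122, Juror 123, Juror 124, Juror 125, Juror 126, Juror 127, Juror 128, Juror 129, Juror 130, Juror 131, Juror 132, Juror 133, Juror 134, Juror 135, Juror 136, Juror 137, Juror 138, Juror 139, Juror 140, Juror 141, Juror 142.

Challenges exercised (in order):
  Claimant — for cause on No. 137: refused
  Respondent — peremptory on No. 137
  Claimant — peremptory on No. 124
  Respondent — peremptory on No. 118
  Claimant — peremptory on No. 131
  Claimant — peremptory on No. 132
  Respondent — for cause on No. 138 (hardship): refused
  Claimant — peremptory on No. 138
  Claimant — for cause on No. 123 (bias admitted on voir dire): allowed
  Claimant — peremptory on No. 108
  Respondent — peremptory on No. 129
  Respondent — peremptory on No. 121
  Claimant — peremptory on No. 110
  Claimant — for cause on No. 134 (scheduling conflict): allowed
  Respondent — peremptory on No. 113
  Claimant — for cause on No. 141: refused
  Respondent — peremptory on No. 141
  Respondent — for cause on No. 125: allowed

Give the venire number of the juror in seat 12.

127

Removed: #108, #110, #113, #118, #121, #123, #124, #125, #129, #131, #132, #134, #137, #138, #141.
Seating in order: seats 1–12 → #109, #111, #112, #114, #115, #116, #117, #119, #120, #122, #126, #127; alternates → #128, #130, #133, #135.
So seat 12 is #127.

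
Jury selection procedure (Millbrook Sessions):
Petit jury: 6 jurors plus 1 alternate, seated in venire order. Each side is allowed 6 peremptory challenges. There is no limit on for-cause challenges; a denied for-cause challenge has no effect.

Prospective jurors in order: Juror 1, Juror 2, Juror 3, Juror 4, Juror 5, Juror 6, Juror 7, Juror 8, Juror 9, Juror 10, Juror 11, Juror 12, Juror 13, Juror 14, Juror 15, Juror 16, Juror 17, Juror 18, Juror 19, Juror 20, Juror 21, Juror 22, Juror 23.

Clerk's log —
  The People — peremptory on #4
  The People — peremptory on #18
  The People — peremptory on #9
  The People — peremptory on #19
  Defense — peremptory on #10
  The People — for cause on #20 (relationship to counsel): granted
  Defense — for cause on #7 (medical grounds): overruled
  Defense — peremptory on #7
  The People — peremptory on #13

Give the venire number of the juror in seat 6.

8

Removed: #4, #7, #9, #10, #13, #18, #19, #20.
Seating in order: seats 1–6 → #1, #2, #3, #5, #6, #8; alternates → #11.
So seat 6 is #8.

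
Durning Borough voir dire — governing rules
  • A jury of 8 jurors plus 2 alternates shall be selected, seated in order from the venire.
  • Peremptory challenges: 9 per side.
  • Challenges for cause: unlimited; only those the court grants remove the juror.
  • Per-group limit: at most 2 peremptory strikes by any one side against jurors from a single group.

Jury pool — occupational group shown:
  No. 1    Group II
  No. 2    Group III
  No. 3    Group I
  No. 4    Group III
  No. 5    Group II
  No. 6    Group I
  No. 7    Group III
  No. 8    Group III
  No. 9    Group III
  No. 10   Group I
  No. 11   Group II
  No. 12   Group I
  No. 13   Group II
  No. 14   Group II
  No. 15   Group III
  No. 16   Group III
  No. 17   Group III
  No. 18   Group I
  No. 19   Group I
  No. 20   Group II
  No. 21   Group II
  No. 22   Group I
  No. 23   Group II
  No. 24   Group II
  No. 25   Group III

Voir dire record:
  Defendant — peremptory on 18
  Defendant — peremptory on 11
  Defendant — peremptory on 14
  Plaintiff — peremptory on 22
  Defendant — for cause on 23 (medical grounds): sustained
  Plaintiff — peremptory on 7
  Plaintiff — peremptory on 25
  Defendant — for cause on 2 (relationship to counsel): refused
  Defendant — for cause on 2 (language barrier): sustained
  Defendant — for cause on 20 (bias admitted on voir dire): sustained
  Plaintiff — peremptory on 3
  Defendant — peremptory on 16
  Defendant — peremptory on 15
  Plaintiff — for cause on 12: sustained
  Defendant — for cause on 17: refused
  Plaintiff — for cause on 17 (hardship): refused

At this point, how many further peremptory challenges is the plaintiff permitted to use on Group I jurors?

Plaintiff peremptories so far: #22, #7, #25, #3 — 4 of 9 used, 5 left overall.
Against Group I: #22, #3 — 2 used; per-group cap 2 leaves 0.
Binding limit: min(5, 0) = 0.

0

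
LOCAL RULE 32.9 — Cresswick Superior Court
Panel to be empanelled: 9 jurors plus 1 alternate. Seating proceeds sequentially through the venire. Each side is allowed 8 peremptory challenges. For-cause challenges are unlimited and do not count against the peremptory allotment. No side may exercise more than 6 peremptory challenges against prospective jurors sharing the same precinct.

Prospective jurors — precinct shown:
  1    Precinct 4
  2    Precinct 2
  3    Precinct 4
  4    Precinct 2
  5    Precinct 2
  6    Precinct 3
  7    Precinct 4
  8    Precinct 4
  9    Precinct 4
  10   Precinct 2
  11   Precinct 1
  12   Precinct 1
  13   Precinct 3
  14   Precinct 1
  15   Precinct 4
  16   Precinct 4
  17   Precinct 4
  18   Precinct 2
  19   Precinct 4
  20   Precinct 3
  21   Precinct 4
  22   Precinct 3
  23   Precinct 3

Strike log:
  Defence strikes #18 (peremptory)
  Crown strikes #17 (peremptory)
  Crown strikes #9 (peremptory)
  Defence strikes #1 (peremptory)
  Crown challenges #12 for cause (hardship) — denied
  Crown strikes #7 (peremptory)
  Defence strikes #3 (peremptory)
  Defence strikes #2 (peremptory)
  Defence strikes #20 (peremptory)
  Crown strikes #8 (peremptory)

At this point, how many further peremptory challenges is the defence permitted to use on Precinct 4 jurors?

Defence peremptories so far: #18, #1, #3, #2, #20 — 5 of 8 used, 3 left overall.
Against Precinct 4: #1, #3 — 2 used; per-precinct cap 6 leaves 4.
Binding limit: min(3, 4) = 3.

3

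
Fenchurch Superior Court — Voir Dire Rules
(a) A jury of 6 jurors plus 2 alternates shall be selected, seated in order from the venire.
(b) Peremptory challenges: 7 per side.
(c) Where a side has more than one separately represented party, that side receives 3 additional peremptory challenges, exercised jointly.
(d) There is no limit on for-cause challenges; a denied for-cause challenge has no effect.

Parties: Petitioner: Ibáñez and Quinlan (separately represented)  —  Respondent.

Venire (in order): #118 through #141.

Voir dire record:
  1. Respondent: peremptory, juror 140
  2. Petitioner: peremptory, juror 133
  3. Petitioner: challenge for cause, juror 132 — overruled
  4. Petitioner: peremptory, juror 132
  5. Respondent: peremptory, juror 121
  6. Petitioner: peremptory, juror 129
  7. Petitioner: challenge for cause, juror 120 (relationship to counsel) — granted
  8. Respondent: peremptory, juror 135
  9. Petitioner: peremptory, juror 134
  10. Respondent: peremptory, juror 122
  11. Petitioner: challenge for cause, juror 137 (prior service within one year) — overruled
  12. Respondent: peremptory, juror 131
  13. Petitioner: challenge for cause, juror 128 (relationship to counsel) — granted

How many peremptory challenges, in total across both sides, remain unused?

Petitioner allotment: 7 base + 3 multi-party = 10. Respondent allotment: 7.
Petitioner peremptories used: #133, #132, #129, #134 — 4 (for-cause on #132, #120, #137, #128 don't count).
Respondent peremptories used: #140, #121, #135, #122, #131 — 5.
Remaining: (10 − 4) + (7 − 5) = 8.

8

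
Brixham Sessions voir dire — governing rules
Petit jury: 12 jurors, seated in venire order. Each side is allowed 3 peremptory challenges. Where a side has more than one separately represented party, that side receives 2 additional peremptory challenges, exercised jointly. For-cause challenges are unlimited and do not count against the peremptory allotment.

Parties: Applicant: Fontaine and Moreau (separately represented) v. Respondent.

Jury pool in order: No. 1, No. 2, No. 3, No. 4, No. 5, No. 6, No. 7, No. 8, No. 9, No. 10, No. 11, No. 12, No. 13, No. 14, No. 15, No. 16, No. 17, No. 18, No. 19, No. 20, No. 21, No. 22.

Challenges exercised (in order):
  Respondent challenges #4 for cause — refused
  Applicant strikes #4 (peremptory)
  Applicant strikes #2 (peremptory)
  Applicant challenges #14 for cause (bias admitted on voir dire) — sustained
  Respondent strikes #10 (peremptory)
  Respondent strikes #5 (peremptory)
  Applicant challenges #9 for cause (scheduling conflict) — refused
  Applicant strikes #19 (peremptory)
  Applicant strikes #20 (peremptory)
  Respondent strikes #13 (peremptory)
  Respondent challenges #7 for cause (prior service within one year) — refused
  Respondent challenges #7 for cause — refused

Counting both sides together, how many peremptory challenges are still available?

Applicant allotment: 3 base + 2 multi-party = 5. Respondent allotment: 3.
Applicant peremptories used: #4, #2, #19, #20 — 4 (for-cause on #14, #9 don't count).
Respondent peremptories used: #10, #5, #13 — 3 (for-cause on #4, #7, #7 don't count).
Remaining: (5 − 4) + (3 − 3) = 1.

1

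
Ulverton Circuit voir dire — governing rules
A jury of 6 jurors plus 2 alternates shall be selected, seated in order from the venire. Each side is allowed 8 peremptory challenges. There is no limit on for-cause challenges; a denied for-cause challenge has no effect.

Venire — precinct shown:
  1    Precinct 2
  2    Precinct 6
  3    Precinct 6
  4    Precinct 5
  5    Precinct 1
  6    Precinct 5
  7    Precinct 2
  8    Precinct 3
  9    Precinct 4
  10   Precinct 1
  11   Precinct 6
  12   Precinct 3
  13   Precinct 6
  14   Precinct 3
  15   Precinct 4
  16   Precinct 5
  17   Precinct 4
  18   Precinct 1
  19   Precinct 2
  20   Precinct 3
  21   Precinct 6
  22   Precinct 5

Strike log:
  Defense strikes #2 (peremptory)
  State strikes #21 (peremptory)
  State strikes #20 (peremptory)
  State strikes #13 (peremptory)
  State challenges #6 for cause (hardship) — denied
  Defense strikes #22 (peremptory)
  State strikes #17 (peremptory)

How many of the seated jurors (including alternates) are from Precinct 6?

1

Removed: #2, #13, #17, #20, #21, #22.
Seated (8 incl. alternates): #1, #3, #4, #5, #6, #7, #8, #9.
Of those, in Precinct 6: #3 → 1.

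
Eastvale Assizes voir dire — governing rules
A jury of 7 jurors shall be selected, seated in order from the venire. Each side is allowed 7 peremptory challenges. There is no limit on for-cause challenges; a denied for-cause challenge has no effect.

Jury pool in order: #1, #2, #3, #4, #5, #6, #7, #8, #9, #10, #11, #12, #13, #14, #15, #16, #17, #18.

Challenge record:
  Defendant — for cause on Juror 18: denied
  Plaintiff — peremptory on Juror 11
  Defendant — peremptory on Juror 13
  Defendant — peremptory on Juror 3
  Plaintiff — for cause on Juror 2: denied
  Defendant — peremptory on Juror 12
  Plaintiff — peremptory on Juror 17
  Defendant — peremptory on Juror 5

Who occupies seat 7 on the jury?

Removed: #3, #5, #11, #12, #13, #17. (#2, #18 stay — for-cause denied.)
Filling seats in venire order through position 7: #1, #2, #4, #6, #7, #8, #9.
So seat 7 is #9.

9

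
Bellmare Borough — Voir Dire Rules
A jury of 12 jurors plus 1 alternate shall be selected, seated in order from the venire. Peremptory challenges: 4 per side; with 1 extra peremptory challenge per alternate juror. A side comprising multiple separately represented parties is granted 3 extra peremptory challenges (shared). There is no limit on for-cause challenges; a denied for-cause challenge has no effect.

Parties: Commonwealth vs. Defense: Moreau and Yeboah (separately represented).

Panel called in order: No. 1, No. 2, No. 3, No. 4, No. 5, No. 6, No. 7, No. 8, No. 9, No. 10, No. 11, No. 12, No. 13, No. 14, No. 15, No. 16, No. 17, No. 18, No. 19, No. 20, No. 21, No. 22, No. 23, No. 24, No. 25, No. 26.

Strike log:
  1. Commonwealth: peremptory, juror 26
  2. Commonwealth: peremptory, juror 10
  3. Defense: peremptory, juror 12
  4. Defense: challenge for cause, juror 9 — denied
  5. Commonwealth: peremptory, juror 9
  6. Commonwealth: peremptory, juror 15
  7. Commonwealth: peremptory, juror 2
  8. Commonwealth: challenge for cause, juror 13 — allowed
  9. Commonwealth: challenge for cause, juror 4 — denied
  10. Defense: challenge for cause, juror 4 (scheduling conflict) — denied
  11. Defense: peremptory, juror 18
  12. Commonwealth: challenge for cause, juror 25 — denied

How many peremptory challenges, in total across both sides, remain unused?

6

Commonwealth allotment: 4 base + 1 × 1 alternate = 5. Defense allotment: 4 base + 1 × 1 alternate + 3 multi-party = 8.
Commonwealth peremptories used: #26, #10, #9, #15, #2 — 5 (for-cause on #13, #4, #25 don't count).
Defense peremptories used: #12, #18 — 2 (for-cause on #9, #4 don't count).
Remaining: (5 − 5) + (8 − 2) = 6.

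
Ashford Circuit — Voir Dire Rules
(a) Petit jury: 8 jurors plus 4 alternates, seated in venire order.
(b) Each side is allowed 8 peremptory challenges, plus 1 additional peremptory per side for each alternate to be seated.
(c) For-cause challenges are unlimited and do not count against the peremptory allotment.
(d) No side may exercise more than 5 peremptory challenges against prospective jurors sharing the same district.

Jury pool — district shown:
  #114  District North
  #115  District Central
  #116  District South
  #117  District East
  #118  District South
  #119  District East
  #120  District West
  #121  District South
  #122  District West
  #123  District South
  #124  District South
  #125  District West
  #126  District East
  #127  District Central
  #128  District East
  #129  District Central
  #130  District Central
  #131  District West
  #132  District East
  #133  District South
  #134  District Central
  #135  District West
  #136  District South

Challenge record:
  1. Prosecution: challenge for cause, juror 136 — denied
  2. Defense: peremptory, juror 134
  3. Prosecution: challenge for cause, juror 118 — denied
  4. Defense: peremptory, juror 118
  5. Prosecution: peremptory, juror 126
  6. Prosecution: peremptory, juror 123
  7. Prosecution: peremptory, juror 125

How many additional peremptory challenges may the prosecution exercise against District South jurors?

Prosecution peremptories so far: #126, #123, #125 — 3 of 12 used, 9 left overall.
Against District South: #123 — 1 used; per-district cap 5 leaves 4.
Binding limit: min(9, 4) = 4.

4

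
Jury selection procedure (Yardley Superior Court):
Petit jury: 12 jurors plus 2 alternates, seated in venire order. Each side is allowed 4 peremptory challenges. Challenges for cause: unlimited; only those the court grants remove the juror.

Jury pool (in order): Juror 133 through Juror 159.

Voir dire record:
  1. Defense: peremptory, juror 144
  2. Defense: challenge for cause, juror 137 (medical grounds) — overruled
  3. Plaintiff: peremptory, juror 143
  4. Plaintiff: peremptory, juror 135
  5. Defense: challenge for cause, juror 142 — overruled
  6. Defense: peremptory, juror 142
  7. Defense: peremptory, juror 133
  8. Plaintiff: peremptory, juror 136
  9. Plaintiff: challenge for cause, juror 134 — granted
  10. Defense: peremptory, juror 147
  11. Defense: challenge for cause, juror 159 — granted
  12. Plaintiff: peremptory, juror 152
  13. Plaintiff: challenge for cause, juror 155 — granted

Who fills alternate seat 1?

154

Removed: #133, #134, #135, #136, #142, #143, #144, #147, #152, #155, #159. (#137 stays — for-cause denied.)
Seating in order: seats 1–12 → #137, #138, #139, #140, #141, #145, #146, #148, #149, #150, #151, #153; alternates → #154, #156.
So alternate 1 is #154.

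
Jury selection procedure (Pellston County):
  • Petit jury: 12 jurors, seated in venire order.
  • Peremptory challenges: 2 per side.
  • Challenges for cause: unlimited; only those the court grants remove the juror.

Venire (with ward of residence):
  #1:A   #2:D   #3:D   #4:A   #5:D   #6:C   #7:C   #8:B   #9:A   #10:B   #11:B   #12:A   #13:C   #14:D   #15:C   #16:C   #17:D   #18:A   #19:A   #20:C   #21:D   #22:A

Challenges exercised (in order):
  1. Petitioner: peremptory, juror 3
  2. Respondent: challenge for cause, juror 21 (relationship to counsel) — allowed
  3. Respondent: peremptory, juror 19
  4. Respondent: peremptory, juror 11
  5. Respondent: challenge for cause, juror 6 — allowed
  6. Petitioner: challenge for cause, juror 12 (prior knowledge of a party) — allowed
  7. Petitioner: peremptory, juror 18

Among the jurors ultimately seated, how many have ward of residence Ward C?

Removed: #3, #6, #11, #12, #18, #19, #21.
Seated jurors 1–12: #1, #2, #4, #5, #7, #8, #9, #10, #13, #14, #15, #16.
Of those, in Ward C: #7, #13, #15, #16 → 4.

4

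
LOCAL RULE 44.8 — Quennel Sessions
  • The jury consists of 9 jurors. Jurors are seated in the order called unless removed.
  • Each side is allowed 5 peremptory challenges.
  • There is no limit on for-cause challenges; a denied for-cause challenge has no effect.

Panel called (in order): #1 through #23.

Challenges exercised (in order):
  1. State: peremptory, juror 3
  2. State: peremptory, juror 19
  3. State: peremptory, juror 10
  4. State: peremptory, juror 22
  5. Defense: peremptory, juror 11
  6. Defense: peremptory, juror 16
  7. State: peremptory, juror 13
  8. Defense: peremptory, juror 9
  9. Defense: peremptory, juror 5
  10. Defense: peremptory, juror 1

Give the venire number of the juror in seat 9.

Removed: #1, #3, #5, #9, #10, #11, #13, #16, #19, #22.
Seating in order: seats 1–9 → #2, #4, #6, #7, #8, #12, #14, #15, #17.
So seat 9 is #17.

17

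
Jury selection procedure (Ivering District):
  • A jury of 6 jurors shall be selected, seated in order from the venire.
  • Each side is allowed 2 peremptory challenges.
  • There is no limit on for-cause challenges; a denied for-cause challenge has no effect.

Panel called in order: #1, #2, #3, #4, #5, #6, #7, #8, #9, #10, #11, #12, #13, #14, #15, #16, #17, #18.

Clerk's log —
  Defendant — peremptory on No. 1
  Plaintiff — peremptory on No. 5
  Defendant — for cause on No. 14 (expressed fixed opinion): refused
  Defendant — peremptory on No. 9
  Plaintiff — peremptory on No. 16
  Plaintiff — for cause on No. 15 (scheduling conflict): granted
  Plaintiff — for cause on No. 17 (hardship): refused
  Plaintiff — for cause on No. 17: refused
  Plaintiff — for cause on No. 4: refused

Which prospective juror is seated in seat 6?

Removed: #1, #5, #9, #15, #16. (#4, #14, #17 stay — for-cause denied.)
Seating in order: seats 1–6 → #2, #3, #4, #6, #7, #8.
So seat 6 is #8.

8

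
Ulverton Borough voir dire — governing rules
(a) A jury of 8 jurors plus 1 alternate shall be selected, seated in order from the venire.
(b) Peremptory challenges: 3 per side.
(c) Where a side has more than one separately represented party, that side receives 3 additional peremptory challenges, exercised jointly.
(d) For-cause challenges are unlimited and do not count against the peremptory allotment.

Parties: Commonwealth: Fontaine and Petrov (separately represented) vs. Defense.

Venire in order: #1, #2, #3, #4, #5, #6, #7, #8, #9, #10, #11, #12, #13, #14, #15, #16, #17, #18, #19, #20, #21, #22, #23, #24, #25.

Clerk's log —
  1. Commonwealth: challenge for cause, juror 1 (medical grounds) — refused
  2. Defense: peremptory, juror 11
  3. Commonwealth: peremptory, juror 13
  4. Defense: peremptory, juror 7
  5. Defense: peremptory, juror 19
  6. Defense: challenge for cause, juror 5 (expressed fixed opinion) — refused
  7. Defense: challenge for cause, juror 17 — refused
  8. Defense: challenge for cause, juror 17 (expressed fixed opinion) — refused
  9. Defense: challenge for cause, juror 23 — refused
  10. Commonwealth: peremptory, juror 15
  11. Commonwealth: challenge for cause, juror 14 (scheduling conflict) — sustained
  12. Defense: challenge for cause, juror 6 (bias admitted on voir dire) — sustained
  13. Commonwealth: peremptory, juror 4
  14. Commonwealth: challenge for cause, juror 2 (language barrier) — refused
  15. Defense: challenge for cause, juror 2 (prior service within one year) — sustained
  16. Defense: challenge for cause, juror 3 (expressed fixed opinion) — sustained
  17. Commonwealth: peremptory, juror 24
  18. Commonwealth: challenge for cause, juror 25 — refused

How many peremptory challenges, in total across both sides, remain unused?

Commonwealth allotment: 3 base + 3 multi-party = 6. Defense allotment: 3.
Commonwealth peremptories used: #13, #15, #4, #24 — 4 (for-cause on #1, #14, #2, #25 don't count).
Defense peremptories used: #11, #7, #19 — 3 (for-cause on #5, #17, #17, #23, #6, #2, #3 don't count).
Remaining: (6 − 4) + (3 − 3) = 2.

2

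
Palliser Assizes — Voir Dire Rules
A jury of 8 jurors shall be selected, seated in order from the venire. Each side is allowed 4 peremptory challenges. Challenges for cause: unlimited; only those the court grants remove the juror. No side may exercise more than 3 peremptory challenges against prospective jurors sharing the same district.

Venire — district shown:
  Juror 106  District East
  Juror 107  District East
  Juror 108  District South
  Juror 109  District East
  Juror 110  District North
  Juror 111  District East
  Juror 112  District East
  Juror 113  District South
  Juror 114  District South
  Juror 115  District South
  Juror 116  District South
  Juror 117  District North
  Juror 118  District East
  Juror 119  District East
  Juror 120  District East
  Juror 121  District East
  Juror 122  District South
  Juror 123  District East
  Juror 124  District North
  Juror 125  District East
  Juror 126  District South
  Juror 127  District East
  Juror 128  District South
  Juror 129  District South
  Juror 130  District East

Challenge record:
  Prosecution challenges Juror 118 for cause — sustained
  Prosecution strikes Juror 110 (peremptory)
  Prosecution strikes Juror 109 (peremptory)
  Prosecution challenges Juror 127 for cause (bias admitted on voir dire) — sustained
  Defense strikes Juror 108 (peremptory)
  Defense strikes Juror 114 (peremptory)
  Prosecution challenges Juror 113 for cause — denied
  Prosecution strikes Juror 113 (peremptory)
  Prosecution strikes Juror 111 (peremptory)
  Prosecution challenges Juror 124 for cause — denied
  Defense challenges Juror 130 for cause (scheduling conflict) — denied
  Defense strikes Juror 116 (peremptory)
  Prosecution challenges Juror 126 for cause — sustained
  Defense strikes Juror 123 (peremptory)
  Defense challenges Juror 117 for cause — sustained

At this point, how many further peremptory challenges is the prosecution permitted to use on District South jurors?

Prosecution peremptories so far: #110, #109, #113, #111 — 4 of 4 used, 0 left overall.
Against District South: #113 — 1 used; per-district cap 3 leaves 2.
Binding limit: min(0, 2) = 0.

0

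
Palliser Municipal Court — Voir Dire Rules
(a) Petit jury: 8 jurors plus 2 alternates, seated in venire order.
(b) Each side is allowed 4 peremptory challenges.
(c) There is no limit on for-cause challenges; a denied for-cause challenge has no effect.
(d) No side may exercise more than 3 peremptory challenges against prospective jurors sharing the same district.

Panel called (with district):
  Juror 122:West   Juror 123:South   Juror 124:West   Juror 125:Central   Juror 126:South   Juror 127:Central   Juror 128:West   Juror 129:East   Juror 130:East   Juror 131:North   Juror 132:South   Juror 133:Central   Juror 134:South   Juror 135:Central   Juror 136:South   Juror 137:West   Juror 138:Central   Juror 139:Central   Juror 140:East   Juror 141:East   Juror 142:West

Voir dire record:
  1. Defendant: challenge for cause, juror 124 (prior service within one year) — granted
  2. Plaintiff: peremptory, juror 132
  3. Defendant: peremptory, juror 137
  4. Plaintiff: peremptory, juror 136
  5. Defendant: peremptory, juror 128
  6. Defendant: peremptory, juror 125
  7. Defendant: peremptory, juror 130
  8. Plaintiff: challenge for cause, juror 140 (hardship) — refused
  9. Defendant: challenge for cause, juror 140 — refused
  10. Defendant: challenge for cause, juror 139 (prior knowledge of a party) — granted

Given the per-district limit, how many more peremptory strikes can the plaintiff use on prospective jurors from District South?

1

Plaintiff peremptories so far: #132, #136 — 2 of 4 used, 2 left overall.
Against District South: #132, #136 — 2 used; per-district cap 3 leaves 1.
Binding limit: min(2, 1) = 1.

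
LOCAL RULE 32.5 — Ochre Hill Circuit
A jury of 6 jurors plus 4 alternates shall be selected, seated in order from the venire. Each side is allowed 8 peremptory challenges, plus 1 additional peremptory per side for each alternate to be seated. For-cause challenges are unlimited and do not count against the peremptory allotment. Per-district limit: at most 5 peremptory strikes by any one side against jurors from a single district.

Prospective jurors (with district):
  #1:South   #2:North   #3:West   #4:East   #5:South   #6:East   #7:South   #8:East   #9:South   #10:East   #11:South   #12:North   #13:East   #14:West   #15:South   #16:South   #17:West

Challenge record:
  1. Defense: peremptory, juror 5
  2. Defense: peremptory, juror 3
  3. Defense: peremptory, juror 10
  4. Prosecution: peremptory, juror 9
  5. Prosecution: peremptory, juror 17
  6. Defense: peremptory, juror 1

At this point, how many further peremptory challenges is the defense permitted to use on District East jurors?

4

Defense peremptories so far: #5, #3, #10, #1 — 4 of 12 used, 8 left overall.
Against District East: #10 — 1 used; per-district cap 5 leaves 4.
Binding limit: min(8, 4) = 4.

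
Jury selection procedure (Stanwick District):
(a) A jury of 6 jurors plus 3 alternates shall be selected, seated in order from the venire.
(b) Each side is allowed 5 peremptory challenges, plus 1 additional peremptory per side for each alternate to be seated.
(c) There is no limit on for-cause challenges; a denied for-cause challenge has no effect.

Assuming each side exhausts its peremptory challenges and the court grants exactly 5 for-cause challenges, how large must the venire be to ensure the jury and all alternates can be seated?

Seats to fill: 6 + 3 alternates = 9.
Peremptories: 5 + 1×3 = 8 per side × 2 sides = 16.
For-cause removals: 5.
Minimum venire: 9 + 16 + 5 = 30.

30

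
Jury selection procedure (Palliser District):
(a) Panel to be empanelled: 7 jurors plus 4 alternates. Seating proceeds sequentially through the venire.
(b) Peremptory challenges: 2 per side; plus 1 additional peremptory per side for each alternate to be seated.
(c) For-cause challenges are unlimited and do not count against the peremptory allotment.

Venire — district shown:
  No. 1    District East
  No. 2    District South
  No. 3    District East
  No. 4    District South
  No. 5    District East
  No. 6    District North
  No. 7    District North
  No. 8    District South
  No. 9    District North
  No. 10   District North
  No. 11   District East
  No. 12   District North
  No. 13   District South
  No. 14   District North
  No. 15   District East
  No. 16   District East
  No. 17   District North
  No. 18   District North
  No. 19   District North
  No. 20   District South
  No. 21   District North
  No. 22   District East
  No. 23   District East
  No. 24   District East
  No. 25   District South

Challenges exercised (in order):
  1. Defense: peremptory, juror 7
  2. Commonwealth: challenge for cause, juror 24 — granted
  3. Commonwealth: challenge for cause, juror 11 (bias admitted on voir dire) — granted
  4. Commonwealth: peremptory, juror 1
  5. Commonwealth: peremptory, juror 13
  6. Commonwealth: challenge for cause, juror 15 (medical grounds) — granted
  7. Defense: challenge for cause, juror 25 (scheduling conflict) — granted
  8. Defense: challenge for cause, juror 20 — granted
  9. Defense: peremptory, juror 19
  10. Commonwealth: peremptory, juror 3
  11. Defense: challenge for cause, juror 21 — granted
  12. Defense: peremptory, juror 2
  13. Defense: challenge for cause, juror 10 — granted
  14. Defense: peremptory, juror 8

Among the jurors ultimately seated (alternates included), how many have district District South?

Removed: #1, #2, #3, #7, #8, #10, #11, #13, #15, #19, #20, #21, #24, #25.
Seated (11 incl. alternates): #4, #5, #6, #9, #12, #14, #16, #17, #18, #22, #23.
Of those, in District South: #4 → 1.

1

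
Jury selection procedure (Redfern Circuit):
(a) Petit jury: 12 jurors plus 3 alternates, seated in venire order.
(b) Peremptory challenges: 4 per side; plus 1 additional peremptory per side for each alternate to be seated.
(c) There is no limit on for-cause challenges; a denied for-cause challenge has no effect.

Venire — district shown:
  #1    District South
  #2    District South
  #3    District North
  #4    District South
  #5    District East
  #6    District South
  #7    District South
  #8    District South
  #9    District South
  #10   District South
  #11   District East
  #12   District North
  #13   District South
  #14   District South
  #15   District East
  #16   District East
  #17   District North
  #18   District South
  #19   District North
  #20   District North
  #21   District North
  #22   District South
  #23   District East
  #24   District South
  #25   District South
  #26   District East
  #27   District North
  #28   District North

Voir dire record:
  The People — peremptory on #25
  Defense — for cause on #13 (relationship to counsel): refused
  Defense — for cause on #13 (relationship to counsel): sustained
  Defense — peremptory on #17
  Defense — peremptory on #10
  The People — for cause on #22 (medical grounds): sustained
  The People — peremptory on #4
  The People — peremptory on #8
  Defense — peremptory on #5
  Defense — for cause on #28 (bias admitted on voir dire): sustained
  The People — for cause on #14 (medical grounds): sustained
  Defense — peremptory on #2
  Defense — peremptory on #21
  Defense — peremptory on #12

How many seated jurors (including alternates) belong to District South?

Removed: #2, #4, #5, #8, #10, #12, #13, #14, #17, #21, #22, #25, #28.
Seated (15 incl. alternates): #1, #3, #6, #7, #9, #11, #15, #16, #18, #19, #20, #23, #24, #26, #27.
Of those, in District South: #1, #6, #7, #9, #18, #24 → 6.

6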